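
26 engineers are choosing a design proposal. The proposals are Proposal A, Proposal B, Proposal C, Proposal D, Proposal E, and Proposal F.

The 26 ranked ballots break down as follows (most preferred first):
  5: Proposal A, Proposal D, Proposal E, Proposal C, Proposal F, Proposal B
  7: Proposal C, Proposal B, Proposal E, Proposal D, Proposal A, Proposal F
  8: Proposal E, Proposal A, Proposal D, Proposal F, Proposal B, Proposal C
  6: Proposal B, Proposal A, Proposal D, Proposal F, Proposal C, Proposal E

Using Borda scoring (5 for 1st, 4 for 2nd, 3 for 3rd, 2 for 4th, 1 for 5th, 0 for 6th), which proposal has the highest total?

Proposal A

Proposal A: 5×5 + 7×1 + 8×4 + 6×4 = 88
Proposal B: 5×0 + 7×4 + 8×1 + 6×5 = 66
Proposal C: 5×2 + 7×5 + 8×0 + 6×1 = 51
Proposal D: 5×4 + 7×2 + 8×3 + 6×3 = 76
Proposal E: 5×3 + 7×3 + 8×5 + 6×0 = 76
Proposal F: 5×1 + 7×0 + 8×2 + 6×2 = 33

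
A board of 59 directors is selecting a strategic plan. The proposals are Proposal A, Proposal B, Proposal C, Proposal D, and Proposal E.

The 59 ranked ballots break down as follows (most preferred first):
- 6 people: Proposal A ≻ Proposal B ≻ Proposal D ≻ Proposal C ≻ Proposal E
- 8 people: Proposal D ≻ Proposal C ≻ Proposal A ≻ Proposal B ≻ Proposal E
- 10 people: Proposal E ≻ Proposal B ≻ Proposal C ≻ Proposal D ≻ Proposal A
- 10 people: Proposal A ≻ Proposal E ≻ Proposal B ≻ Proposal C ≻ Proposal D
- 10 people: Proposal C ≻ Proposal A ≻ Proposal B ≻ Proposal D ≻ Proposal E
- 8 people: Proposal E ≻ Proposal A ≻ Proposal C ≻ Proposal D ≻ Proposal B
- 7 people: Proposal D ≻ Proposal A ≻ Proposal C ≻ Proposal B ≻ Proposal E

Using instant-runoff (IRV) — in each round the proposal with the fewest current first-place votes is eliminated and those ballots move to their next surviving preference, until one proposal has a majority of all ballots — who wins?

Round 1: Proposal A 16, Proposal B 0, Proposal C 10, Proposal D 15, Proposal E 18. Proposal B eliminated.
Round 2: Proposal A 16, Proposal C 10, Proposal D 15, Proposal E 18. Proposal C eliminated.
Round 3: Proposal A 26, Proposal D 15, Proposal E 18. Proposal D eliminated.
Round 4: Proposal A 41, Proposal E 18. Proposal A has a majority (≥30).

Proposal A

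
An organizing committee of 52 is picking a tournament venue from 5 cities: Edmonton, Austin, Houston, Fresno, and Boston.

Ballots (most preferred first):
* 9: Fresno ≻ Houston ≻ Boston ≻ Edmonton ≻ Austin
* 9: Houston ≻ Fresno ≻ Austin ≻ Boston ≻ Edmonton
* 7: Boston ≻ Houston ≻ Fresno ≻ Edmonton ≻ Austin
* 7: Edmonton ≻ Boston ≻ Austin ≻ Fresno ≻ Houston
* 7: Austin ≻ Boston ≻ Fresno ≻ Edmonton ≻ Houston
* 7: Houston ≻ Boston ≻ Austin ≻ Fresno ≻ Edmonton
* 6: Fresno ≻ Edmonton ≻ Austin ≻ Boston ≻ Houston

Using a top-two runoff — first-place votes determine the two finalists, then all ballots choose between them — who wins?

Round 1 first-place votes: Edmonton 7, Austin 7, Houston 16, Fresno 15, Boston 7. Houston and Fresno advance.
Runoff: Houston is ranked above Fresno on 23 ballots, Fresno above Houston on 29.

Fresno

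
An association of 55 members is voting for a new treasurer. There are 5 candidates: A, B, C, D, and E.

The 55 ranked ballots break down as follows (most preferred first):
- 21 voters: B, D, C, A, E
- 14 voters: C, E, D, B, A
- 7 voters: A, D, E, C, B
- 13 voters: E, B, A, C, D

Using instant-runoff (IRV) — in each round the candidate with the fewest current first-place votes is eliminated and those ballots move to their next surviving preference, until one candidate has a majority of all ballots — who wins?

E

Round 1: A 7, B 21, C 14, D 0, E 13. D eliminated.
Round 2: A 7, B 21, C 14, E 13. A eliminated.
Round 3: B 21, C 14, E 20. C eliminated.
Round 4: B 21, E 34. E has a majority (≥28).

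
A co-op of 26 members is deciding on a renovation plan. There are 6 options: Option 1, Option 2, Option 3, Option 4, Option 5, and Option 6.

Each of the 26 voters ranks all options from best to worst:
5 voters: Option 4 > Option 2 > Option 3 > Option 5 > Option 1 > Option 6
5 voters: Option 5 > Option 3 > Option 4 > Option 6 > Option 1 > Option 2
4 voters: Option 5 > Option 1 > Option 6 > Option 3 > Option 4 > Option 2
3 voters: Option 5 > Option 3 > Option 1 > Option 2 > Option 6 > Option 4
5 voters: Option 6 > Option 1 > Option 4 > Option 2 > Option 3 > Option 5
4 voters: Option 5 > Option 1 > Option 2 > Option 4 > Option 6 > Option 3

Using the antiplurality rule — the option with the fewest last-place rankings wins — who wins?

Option 1

Last-place votes: Option 1 0, Option 2 9, Option 3 4, Option 4 3, Option 5 5, Option 6 5.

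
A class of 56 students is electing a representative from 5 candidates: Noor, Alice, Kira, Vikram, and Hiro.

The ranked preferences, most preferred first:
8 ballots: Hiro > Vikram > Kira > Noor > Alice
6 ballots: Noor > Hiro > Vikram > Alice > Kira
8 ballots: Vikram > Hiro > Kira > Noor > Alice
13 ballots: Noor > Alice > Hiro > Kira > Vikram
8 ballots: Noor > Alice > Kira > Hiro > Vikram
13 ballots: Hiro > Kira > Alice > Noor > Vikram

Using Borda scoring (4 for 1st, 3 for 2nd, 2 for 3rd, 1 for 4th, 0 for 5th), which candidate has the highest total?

Noor: 8×1 + 6×4 + 8×1 + 13×4 + 8×4 + 13×1 = 137
Alice: 8×0 + 6×1 + 8×0 + 13×3 + 8×3 + 13×2 = 95
Kira: 8×2 + 6×0 + 8×2 + 13×1 + 8×2 + 13×3 = 100
Vikram: 8×3 + 6×2 + 8×4 + 13×0 + 8×0 + 13×0 = 68
Hiro: 8×4 + 6×3 + 8×3 + 13×2 + 8×1 + 13×4 = 160

Hiro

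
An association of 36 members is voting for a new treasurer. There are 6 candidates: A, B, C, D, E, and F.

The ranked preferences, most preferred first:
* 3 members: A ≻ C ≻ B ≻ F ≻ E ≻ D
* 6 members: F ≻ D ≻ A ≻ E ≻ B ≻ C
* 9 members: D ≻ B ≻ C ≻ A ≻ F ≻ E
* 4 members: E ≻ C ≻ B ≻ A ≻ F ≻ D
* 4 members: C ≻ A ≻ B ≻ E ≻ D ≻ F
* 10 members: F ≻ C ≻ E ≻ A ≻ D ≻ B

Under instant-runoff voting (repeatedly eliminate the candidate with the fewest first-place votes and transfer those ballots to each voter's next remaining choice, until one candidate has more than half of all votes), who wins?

Round 1: A 3, B 0, C 4, D 9, E 4, F 16. B eliminated.
Round 2: A 3, C 4, D 9, E 4, F 16. A eliminated.
Round 3: C 7, D 9, E 4, F 16. E eliminated.
Round 4: C 11, D 9, F 16. D eliminated.
Round 5: C 20, F 16. C has a majority (≥19).

C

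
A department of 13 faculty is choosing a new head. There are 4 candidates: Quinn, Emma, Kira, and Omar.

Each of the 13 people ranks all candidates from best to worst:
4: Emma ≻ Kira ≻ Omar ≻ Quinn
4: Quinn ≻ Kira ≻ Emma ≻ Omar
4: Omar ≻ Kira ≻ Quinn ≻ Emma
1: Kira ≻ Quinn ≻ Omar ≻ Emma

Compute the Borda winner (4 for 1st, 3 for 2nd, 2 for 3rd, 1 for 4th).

Kira

Quinn: 4×1 + 4×4 + 4×2 + 1×3 = 31
Emma: 4×4 + 4×2 + 4×1 + 1×1 = 29
Kira: 4×3 + 4×3 + 4×3 + 1×4 = 40
Omar: 4×2 + 4×1 + 4×4 + 1×2 = 30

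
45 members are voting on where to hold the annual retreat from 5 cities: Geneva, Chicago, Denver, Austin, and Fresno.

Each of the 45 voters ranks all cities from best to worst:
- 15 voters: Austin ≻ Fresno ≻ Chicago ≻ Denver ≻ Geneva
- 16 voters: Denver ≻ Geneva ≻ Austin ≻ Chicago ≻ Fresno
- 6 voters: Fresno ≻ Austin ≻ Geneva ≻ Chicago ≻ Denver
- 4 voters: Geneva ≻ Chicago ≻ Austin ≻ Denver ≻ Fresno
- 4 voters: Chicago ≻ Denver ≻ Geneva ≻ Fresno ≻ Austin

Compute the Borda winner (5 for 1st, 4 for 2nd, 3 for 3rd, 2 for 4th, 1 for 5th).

Geneva: 15×1 + 16×4 + 6×3 + 4×5 + 4×3 = 129
Chicago: 15×3 + 16×2 + 6×2 + 4×4 + 4×5 = 125
Denver: 15×2 + 16×5 + 6×1 + 4×2 + 4×4 = 140
Austin: 15×5 + 16×3 + 6×4 + 4×3 + 4×1 = 163
Fresno: 15×4 + 16×1 + 6×5 + 4×1 + 4×2 = 118

Austin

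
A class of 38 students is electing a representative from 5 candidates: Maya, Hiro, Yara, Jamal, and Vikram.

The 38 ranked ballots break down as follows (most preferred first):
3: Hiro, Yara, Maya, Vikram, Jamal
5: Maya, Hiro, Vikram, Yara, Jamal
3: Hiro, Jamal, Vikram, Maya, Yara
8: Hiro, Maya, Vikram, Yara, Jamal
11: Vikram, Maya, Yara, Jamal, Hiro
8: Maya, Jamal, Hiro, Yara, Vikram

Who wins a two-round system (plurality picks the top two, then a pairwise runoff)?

Round 1 first-place votes: Maya 13, Hiro 14, Yara 0, Jamal 0, Vikram 11. Hiro and Maya advance.
Runoff: Hiro is ranked above Maya on 14 ballots, Maya above Hiro on 24.

Maya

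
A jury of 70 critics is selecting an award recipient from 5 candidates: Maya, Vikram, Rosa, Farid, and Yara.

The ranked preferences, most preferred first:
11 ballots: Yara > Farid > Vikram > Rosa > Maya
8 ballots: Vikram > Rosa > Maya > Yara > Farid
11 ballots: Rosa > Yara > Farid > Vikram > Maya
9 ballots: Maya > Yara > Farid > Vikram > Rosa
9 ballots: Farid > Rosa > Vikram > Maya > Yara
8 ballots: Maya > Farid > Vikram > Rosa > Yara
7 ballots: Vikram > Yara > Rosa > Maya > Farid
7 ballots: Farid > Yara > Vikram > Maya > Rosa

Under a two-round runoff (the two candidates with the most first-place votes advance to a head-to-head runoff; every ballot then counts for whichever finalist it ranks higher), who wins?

Round 1 first-place votes: Maya 17, Vikram 15, Rosa 11, Farid 16, Yara 11. Maya and Farid advance.
Runoff: Maya is ranked above Farid on 32 ballots, Farid above Maya on 38.

Farid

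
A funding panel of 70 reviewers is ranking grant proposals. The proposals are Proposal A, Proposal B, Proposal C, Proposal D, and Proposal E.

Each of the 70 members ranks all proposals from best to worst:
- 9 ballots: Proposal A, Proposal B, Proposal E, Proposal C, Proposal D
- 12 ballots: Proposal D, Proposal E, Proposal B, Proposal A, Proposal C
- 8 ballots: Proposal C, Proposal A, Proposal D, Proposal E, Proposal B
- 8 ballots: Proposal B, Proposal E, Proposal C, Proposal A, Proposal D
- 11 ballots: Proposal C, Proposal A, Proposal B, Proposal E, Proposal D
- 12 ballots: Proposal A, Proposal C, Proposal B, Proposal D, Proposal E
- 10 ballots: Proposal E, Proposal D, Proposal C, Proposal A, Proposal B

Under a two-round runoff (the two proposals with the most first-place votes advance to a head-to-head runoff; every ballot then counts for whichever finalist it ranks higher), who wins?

Round 1 first-place votes: Proposal A 21, Proposal B 8, Proposal C 19, Proposal D 12, Proposal E 10. Proposal A and Proposal C advance.
Runoff: Proposal A is ranked above Proposal C on 33 ballots, Proposal C above Proposal A on 37.

Proposal C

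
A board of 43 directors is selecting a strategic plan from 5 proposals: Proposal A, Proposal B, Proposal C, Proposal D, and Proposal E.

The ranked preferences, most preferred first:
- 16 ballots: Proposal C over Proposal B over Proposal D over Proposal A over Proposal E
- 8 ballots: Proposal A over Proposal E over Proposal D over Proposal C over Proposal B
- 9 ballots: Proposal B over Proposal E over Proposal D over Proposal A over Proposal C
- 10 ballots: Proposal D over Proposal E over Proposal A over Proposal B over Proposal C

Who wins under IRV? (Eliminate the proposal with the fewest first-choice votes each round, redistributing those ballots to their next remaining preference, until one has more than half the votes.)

Round 1: Proposal A 8, Proposal B 9, Proposal C 16, Proposal D 10, Proposal E 0. Proposal E eliminated.
Round 2: Proposal A 8, Proposal B 9, Proposal C 16, Proposal D 10. Proposal A eliminated.
Round 3: Proposal B 9, Proposal C 16, Proposal D 18. Proposal B eliminated.
Round 4: Proposal C 16, Proposal D 27. Proposal D has a majority (≥22).

Proposal D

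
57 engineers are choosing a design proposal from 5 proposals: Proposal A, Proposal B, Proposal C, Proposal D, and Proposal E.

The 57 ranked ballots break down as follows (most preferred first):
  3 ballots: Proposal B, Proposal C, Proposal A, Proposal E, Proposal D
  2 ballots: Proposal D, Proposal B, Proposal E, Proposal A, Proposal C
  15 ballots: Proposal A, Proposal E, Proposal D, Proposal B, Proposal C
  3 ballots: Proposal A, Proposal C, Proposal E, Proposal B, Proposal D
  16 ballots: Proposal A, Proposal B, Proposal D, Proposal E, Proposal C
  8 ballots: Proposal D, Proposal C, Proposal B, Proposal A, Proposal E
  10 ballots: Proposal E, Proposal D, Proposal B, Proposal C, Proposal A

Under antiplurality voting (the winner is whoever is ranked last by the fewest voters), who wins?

Last-place votes: Proposal A 10, Proposal B 0, Proposal C 33, Proposal D 6, Proposal E 8.

Proposal B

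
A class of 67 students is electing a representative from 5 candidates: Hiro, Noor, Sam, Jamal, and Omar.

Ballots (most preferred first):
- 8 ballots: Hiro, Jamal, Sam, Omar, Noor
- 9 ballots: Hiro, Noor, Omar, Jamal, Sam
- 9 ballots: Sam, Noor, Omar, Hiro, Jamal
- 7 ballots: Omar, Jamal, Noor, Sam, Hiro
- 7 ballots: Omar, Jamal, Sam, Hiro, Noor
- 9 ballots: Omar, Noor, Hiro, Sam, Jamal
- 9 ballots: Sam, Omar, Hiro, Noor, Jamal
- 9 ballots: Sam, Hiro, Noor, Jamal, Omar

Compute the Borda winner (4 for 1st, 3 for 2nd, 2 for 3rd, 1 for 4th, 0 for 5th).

Omar

Hiro: 8×4 + 9×4 + 9×1 + 7×0 + 7×1 + 9×2 + 9×2 + 9×3 = 147
Noor: 8×0 + 9×3 + 9×3 + 7×2 + 7×0 + 9×3 + 9×1 + 9×2 = 122
Sam: 8×2 + 9×0 + 9×4 + 7×1 + 7×2 + 9×1 + 9×4 + 9×4 = 154
Jamal: 8×3 + 9×1 + 9×0 + 7×3 + 7×3 + 9×0 + 9×0 + 9×1 = 84
Omar: 8×1 + 9×2 + 9×2 + 7×4 + 7×4 + 9×4 + 9×3 + 9×0 = 163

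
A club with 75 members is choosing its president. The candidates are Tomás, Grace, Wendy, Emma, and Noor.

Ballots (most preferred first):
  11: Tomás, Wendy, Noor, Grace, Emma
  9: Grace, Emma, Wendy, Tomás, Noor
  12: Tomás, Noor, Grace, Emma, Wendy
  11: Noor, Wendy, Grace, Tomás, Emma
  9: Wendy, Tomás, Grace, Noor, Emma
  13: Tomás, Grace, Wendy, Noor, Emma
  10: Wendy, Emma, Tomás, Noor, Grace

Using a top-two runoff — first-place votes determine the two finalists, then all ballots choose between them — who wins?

Round 1 first-place votes: Tomás 36, Grace 9, Wendy 19, Emma 0, Noor 11. Tomás and Wendy advance.
Runoff: Tomás is ranked above Wendy on 36 ballots, Wendy above Tomás on 39.

Wendy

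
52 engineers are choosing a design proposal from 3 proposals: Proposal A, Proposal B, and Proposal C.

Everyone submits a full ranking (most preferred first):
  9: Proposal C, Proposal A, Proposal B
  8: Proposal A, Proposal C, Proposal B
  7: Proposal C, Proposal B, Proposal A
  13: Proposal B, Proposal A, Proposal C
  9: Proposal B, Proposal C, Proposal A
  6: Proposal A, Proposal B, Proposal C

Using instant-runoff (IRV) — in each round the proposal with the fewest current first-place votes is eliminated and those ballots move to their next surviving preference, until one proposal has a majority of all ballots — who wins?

Round 1: Proposal A 14, Proposal B 22, Proposal C 16. Proposal A eliminated.
Round 2: Proposal B 28, Proposal C 24. Proposal B has a majority (≥27).

Proposal B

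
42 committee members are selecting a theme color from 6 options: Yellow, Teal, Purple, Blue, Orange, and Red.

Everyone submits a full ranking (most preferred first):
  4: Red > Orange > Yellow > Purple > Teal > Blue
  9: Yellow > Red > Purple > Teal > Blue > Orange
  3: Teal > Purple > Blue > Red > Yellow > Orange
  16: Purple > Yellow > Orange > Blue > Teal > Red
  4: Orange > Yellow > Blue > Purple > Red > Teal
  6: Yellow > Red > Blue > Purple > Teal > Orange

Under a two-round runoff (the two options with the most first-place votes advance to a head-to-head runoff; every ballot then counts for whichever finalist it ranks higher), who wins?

Round 1 first-place votes: Yellow 15, Teal 3, Purple 16, Blue 0, Orange 4, Red 4. Purple and Yellow advance.
Runoff: Purple is ranked above Yellow on 19 ballots, Yellow above Purple on 23.

Yellow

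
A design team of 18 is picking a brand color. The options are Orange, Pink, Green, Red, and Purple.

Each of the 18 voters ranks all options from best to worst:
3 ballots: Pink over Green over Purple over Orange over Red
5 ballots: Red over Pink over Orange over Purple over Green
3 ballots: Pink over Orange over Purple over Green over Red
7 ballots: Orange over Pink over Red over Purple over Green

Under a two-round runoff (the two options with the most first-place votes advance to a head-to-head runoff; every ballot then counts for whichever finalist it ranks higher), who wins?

Pink

Round 1 first-place votes: Orange 7, Pink 6, Green 0, Red 5, Purple 0. Orange and Pink advance.
Runoff: Orange is ranked above Pink on 7 ballots, Pink above Orange on 11.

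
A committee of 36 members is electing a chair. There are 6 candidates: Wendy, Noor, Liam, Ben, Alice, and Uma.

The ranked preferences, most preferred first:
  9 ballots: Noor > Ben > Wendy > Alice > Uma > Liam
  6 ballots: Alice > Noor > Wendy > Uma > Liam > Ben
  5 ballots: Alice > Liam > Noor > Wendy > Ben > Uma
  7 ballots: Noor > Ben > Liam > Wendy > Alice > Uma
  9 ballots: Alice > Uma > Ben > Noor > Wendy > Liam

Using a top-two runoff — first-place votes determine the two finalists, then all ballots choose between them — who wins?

Alice

Round 1 first-place votes: Wendy 0, Noor 16, Liam 0, Ben 0, Alice 20, Uma 0. Alice and Noor advance.
Runoff: Alice is ranked above Noor on 20 ballots, Noor above Alice on 16.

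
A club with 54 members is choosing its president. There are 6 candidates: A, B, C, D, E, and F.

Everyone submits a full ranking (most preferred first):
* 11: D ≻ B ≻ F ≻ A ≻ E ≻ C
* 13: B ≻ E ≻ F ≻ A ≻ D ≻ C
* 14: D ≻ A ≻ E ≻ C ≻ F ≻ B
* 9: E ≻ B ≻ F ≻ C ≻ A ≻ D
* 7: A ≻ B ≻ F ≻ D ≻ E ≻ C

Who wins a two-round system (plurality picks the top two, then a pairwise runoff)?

Round 1 first-place votes: A 7, B 13, C 0, D 25, E 9, F 0. D and B advance.
Runoff: D is ranked above B on 25 ballots, B above D on 29.

B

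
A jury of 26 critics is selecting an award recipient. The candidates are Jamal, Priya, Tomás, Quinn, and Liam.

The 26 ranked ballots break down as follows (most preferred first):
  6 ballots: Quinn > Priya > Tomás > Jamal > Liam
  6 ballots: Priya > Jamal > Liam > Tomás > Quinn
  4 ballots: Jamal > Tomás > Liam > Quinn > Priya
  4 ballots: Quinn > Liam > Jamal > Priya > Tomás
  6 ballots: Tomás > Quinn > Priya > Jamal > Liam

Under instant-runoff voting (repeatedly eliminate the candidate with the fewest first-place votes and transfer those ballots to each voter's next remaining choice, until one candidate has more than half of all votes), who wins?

Round 1: Jamal 4, Priya 6, Tomás 6, Quinn 10, Liam 0. Liam eliminated.
Round 2: Jamal 4, Priya 6, Tomás 6, Quinn 10. Jamal eliminated.
Round 3: Priya 6, Tomás 10, Quinn 10. Priya eliminated.
Round 4: Tomás 16, Quinn 10. Tomás has a majority (≥14).

Tomás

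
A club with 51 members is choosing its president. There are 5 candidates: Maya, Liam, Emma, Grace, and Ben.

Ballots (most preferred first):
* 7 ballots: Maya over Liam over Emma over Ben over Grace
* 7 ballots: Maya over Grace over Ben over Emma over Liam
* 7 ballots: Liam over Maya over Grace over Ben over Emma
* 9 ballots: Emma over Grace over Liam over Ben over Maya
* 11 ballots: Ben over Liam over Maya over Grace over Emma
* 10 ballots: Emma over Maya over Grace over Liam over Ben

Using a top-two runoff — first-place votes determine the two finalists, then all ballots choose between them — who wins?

Round 1 first-place votes: Maya 14, Liam 7, Emma 19, Grace 0, Ben 11. Emma and Maya advance.
Runoff: Emma is ranked above Maya on 19 ballots, Maya above Emma on 32.

Maya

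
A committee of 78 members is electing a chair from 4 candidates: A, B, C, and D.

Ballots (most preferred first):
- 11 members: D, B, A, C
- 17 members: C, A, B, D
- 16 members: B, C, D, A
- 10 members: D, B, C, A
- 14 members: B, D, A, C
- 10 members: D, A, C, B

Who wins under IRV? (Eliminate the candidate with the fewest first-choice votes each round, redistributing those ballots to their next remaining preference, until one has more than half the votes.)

B

Round 1: A 0, B 30, C 17, D 31. A eliminated.
Round 2: B 30, C 17, D 31. C eliminated.
Round 3: B 47, D 31. B has a majority (≥40).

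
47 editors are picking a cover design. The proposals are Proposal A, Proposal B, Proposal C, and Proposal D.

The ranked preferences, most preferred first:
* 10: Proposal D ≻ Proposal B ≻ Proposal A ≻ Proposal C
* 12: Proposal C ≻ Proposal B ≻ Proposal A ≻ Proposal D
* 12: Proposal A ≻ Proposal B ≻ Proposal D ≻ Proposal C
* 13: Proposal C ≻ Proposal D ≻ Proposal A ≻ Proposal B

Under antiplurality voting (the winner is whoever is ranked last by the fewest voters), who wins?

Last-place votes: Proposal A 0, Proposal B 13, Proposal C 22, Proposal D 12.

Proposal A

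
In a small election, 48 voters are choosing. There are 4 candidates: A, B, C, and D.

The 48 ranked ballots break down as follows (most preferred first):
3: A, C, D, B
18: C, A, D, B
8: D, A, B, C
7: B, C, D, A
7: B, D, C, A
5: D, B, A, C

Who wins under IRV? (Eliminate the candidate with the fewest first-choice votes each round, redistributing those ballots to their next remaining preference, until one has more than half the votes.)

B

Round 1: A 3, B 14, C 18, D 13. A eliminated.
Round 2: B 14, C 21, D 13. D eliminated.
Round 3: B 27, C 21. B has a majority (≥25).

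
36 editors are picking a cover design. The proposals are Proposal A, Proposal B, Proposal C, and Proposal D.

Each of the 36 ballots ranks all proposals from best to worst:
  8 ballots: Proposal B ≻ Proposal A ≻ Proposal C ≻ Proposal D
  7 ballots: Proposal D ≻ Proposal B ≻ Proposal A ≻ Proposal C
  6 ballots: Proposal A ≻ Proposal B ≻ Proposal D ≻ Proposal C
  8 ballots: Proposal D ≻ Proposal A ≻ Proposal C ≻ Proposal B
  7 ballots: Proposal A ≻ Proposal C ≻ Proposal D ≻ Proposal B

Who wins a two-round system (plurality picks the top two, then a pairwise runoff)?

Round 1 first-place votes: Proposal A 13, Proposal B 8, Proposal C 0, Proposal D 15. Proposal D and Proposal A advance.
Runoff: Proposal D is ranked above Proposal A on 15 ballots, Proposal A above Proposal D on 21.

Proposal A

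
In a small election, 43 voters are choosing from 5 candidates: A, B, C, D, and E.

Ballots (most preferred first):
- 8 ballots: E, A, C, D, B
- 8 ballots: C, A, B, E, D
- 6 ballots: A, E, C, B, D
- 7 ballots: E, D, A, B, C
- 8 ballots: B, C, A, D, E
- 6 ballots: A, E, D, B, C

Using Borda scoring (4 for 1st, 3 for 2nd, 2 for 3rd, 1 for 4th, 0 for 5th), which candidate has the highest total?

A

A: 8×3 + 8×3 + 6×4 + 7×2 + 8×2 + 6×4 = 126
B: 8×0 + 8×2 + 6×1 + 7×1 + 8×4 + 6×1 = 67
C: 8×2 + 8×4 + 6×2 + 7×0 + 8×3 + 6×0 = 84
D: 8×1 + 8×0 + 6×0 + 7×3 + 8×1 + 6×2 = 49
E: 8×4 + 8×1 + 6×3 + 7×4 + 8×0 + 6×3 = 104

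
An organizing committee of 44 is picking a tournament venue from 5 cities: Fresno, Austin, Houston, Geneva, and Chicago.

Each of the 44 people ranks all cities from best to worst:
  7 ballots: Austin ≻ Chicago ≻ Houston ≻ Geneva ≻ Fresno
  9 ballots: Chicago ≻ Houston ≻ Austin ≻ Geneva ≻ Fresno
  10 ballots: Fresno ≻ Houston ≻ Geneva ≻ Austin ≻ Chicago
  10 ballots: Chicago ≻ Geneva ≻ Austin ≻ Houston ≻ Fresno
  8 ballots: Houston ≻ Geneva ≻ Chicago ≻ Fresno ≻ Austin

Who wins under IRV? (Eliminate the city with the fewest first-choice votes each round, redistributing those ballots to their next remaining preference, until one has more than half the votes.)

Round 1: Fresno 10, Austin 7, Houston 8, Geneva 0, Chicago 19. Geneva eliminated.
Round 2: Fresno 10, Austin 7, Houston 8, Chicago 19. Austin eliminated.
Round 3: Fresno 10, Houston 8, Chicago 26. Chicago has a majority (≥23).

Chicago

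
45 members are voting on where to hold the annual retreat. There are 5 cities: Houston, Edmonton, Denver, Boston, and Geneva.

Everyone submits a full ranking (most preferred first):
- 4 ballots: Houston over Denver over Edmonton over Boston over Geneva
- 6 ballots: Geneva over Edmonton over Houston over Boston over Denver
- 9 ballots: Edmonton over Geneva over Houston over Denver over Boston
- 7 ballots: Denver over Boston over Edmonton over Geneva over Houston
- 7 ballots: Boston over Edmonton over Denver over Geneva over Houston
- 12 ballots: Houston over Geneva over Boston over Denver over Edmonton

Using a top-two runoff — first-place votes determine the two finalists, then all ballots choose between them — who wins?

Edmonton

Round 1 first-place votes: Houston 16, Edmonton 9, Denver 7, Boston 7, Geneva 6. Houston and Edmonton advance.
Runoff: Houston is ranked above Edmonton on 16 ballots, Edmonton above Houston on 29.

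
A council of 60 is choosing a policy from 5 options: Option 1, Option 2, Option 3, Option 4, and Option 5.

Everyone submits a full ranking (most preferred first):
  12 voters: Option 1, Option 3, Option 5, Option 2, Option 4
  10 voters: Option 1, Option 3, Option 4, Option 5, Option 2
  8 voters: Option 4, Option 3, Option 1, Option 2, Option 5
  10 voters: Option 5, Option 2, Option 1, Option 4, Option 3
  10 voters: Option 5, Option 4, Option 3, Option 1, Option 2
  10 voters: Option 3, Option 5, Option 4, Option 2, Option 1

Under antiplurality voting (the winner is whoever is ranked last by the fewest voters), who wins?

Last-place votes: Option 1 10, Option 2 20, Option 3 10, Option 4 12, Option 5 8.

Option 5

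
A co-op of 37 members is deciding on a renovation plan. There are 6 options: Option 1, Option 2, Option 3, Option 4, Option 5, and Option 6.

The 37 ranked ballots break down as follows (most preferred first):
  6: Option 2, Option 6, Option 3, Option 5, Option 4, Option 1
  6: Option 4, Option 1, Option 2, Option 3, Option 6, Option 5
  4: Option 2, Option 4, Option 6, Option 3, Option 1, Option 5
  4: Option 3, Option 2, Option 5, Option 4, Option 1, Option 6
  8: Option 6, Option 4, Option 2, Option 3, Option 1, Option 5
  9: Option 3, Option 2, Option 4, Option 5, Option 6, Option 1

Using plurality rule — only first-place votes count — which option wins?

First-place votes: Option 1 0, Option 2 10, Option 3 13, Option 4 6, Option 5 0, Option 6 8.

Option 3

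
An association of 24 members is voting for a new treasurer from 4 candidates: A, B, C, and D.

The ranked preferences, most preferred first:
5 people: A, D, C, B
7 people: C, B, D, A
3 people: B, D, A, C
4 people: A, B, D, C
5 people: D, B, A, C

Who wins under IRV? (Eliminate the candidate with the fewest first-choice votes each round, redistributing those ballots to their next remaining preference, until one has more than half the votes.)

D

Round 1: A 9, B 3, C 7, D 5. B eliminated.
Round 2: A 9, C 7, D 8. C eliminated.
Round 3: A 9, D 15. D has a majority (≥13).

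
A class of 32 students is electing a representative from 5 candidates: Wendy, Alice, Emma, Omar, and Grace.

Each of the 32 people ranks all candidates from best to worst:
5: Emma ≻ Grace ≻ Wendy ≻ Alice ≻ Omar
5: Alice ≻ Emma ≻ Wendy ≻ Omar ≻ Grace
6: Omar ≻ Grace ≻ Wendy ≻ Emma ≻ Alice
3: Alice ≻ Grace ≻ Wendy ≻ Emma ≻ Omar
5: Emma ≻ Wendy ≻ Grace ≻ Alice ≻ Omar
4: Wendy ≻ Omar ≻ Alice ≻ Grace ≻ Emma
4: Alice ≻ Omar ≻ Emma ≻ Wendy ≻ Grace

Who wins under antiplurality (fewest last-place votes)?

Wendy

Last-place votes: Wendy 0, Alice 6, Emma 4, Omar 13, Grace 9.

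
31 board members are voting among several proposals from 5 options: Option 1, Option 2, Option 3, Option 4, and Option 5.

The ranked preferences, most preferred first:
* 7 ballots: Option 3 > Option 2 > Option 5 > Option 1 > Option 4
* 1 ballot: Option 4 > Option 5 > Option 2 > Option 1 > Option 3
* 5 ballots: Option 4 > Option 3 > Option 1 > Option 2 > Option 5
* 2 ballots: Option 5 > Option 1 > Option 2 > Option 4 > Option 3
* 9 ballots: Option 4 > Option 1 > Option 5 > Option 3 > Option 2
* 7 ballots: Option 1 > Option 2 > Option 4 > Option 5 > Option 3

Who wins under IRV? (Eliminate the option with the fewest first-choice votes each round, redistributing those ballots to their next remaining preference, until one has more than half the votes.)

Option 1

Round 1: Option 1 7, Option 2 0, Option 3 7, Option 4 15, Option 5 2. Option 2 eliminated.
Round 2: Option 1 7, Option 3 7, Option 4 15, Option 5 2. Option 5 eliminated.
Round 3: Option 1 9, Option 3 7, Option 4 15. Option 3 eliminated.
Round 4: Option 1 16, Option 4 15. Option 1 has a majority (≥16).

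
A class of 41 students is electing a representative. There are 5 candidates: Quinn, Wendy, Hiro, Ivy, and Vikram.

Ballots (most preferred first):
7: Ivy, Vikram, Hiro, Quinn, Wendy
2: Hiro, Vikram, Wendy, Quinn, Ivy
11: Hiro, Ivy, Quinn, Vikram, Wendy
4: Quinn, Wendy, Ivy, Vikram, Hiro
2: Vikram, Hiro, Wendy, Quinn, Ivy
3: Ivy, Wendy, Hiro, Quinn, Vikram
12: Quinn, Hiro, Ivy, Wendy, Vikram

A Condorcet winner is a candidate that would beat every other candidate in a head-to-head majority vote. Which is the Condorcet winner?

Hiro

Hiro vs Quinn: 25–16
Hiro vs Wendy: 34–7
Hiro vs Ivy: 27–14
Hiro vs Vikram: 28–13
Hiro beats every other candidate.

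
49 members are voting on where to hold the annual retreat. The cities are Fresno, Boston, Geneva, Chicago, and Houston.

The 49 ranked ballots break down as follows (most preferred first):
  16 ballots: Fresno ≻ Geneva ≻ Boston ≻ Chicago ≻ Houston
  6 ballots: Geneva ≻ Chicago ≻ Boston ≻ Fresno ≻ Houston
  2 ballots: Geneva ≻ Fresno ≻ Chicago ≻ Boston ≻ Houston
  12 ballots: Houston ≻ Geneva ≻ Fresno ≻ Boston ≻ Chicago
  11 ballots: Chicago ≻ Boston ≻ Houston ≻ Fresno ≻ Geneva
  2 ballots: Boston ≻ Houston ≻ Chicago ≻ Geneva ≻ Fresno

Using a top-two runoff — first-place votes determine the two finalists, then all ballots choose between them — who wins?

Round 1 first-place votes: Fresno 16, Boston 2, Geneva 8, Chicago 11, Houston 12. Fresno and Houston advance.
Runoff: Fresno is ranked above Houston on 24 ballots, Houston above Fresno on 25.

Houston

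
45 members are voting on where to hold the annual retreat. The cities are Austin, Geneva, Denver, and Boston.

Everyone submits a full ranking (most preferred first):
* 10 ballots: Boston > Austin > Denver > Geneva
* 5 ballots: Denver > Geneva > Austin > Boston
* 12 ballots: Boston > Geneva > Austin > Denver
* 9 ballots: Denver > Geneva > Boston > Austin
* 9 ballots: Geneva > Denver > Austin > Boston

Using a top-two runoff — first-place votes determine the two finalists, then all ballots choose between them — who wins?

Denver

Round 1 first-place votes: Austin 0, Geneva 9, Denver 14, Boston 22. Boston and Denver advance.
Runoff: Boston is ranked above Denver on 22 ballots, Denver above Boston on 23.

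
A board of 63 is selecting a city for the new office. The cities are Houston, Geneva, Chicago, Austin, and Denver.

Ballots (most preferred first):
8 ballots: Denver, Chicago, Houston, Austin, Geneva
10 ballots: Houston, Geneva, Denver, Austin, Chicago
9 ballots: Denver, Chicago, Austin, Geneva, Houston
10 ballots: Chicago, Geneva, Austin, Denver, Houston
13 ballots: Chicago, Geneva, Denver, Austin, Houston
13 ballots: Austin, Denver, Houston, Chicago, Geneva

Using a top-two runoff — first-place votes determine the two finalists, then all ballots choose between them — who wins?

Denver

Round 1 first-place votes: Houston 10, Geneva 0, Chicago 23, Austin 13, Denver 17. Chicago and Denver advance.
Runoff: Chicago is ranked above Denver on 23 ballots, Denver above Chicago on 40.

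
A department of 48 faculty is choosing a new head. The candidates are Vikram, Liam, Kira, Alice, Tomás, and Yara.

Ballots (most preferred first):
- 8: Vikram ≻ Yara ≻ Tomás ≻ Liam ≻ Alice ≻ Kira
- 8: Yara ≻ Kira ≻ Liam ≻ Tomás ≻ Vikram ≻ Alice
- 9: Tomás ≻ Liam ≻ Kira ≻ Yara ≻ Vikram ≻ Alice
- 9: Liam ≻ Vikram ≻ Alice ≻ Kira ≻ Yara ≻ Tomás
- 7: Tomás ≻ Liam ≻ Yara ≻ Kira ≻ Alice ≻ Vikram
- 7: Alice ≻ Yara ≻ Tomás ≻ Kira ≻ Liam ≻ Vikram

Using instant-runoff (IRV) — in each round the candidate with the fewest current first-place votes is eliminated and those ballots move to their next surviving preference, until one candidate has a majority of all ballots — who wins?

Yara

Round 1: Vikram 8, Liam 9, Kira 0, Alice 7, Tomás 16, Yara 8. Kira eliminated.
Round 2: Vikram 8, Liam 9, Alice 7, Tomás 16, Yara 8. Alice eliminated.
Round 3: Vikram 8, Liam 9, Tomás 16, Yara 15. Vikram eliminated.
Round 4: Liam 9, Tomás 16, Yara 23. Liam eliminated.
Round 5: Tomás 16, Yara 32. Yara has a majority (≥25).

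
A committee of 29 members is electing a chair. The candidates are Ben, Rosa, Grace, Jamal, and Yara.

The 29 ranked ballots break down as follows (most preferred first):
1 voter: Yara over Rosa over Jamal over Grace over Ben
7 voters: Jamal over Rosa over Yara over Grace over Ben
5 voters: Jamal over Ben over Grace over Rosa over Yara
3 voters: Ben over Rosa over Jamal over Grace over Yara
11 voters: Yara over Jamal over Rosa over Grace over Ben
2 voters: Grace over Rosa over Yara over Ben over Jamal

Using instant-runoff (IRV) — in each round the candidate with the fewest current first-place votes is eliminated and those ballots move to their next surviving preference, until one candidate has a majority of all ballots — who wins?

Round 1: Ben 3, Rosa 0, Grace 2, Jamal 12, Yara 12. Rosa eliminated.
Round 2: Ben 3, Grace 2, Jamal 12, Yara 12. Grace eliminated.
Round 3: Ben 3, Jamal 12, Yara 14. Ben eliminated.
Round 4: Jamal 15, Yara 14. Jamal has a majority (≥15).

Jamal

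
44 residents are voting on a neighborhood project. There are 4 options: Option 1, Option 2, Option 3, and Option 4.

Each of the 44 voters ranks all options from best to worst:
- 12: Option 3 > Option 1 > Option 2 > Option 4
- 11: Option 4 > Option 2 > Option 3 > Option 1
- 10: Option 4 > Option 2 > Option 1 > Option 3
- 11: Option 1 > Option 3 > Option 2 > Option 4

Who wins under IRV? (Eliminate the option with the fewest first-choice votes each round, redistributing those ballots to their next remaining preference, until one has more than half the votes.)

Option 3

Round 1: Option 1 11, Option 2 0, Option 3 12, Option 4 21. Option 2 eliminated.
Round 2: Option 1 11, Option 3 12, Option 4 21. Option 1 eliminated.
Round 3: Option 3 23, Option 4 21. Option 3 has a majority (≥23).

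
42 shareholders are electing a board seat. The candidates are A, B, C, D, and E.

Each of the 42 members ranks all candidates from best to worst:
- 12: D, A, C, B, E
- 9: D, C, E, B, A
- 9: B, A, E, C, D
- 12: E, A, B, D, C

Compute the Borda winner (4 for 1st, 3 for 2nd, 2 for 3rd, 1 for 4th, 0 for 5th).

A

A: 12×3 + 9×0 + 9×3 + 12×3 = 99
B: 12×1 + 9×1 + 9×4 + 12×2 = 81
C: 12×2 + 9×3 + 9×1 + 12×0 = 60
D: 12×4 + 9×4 + 9×0 + 12×1 = 96
E: 12×0 + 9×2 + 9×2 + 12×4 = 84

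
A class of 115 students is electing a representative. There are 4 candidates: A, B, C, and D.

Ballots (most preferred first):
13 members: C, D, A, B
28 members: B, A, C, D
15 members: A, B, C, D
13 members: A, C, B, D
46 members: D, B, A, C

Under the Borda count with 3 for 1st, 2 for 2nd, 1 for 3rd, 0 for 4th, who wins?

B

A: 13×1 + 28×2 + 15×3 + 13×3 + 46×1 = 199
B: 13×0 + 28×3 + 15×2 + 13×1 + 46×2 = 219
C: 13×3 + 28×1 + 15×1 + 13×2 + 46×0 = 108
D: 13×2 + 28×0 + 15×0 + 13×0 + 46×3 = 164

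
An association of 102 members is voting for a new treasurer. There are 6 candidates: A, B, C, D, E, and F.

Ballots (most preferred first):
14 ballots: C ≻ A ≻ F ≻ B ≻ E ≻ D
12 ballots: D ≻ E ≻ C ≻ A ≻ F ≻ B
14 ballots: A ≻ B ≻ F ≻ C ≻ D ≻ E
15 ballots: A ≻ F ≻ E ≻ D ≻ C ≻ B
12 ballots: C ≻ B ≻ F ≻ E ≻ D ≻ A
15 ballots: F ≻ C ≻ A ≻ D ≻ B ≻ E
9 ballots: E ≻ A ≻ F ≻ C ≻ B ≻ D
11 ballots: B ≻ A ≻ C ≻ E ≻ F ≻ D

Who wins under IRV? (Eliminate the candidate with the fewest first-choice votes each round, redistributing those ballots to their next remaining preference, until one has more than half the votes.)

Round 1: A 29, B 11, C 26, D 12, E 9, F 15. E eliminated.
Round 2: A 38, B 11, C 26, D 12, F 15. B eliminated.
Round 3: A 49, C 26, D 12, F 15. D eliminated.
Round 4: A 49, C 38, F 15. F eliminated.
Round 5: A 49, C 53. C has a majority (≥52).

C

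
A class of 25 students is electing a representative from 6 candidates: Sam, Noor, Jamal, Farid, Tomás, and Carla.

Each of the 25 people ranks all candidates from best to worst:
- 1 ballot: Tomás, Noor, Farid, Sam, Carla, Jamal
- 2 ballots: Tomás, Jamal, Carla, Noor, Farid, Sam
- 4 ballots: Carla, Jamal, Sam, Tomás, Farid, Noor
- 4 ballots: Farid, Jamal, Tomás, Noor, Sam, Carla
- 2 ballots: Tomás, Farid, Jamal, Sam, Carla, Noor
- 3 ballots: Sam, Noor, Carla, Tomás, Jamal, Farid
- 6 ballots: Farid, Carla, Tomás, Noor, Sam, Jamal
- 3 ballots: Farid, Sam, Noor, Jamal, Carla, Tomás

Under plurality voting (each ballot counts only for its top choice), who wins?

Farid

First-place votes: Sam 3, Noor 0, Jamal 0, Farid 13, Tomás 5, Carla 4.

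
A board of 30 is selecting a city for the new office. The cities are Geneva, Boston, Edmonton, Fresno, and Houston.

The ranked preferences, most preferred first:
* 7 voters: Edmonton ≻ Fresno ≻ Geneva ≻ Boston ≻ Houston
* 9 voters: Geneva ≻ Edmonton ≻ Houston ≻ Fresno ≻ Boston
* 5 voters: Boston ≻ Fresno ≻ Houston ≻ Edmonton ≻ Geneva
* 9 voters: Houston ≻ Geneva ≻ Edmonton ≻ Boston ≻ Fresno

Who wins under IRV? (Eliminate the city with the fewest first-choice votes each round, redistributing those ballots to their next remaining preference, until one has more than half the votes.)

Geneva

Round 1: Geneva 9, Boston 5, Edmonton 7, Fresno 0, Houston 9. Fresno eliminated.
Round 2: Geneva 9, Boston 5, Edmonton 7, Houston 9. Boston eliminated.
Round 3: Geneva 9, Edmonton 7, Houston 14. Edmonton eliminated.
Round 4: Geneva 16, Houston 14. Geneva has a majority (≥16).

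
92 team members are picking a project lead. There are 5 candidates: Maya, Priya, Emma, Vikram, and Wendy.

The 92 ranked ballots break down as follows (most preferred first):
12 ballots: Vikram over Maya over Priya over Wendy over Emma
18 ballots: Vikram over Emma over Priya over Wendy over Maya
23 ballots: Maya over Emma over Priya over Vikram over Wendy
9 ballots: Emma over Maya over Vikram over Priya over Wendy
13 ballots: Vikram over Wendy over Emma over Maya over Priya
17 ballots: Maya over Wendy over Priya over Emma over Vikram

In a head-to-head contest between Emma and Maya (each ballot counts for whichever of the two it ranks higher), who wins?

Maya

Emma is ranked above Maya on 40 ballots; Maya above Emma on 52.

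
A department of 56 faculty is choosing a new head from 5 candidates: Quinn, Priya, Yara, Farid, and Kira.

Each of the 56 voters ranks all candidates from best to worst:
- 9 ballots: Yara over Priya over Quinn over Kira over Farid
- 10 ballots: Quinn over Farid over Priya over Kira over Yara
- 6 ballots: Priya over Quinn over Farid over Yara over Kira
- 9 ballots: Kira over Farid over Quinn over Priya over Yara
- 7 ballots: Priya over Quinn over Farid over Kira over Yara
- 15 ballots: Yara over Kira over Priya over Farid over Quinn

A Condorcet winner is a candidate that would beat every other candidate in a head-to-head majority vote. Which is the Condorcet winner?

Priya

Priya vs Quinn: 37–19
Priya vs Yara: 32–24
Priya vs Farid: 37–19
Priya vs Kira: 32–24
Priya beats every other candidate.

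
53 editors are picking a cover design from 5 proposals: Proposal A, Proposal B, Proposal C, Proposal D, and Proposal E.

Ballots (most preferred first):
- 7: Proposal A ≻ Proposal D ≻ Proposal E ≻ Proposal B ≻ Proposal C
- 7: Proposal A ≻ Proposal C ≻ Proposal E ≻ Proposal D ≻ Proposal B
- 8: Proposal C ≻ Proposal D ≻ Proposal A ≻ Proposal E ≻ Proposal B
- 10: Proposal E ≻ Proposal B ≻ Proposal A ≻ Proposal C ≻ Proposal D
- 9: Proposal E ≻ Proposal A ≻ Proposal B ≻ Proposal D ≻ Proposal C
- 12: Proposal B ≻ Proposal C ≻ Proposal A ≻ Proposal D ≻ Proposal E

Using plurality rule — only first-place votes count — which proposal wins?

First-place votes: Proposal A 14, Proposal B 12, Proposal C 8, Proposal D 0, Proposal E 19.

Proposal E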